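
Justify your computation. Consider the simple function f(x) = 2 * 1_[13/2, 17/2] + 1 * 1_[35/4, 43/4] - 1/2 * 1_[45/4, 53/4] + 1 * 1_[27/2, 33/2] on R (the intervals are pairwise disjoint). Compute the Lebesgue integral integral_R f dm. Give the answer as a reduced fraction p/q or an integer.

For a simple function f = sum_i c_i * 1_{A_i} with disjoint A_i,
  integral f dm = sum_i c_i * m(A_i).
Lengths of the A_i:
  m(A_1) = 17/2 - 13/2 = 2.
  m(A_2) = 43/4 - 35/4 = 2.
  m(A_3) = 53/4 - 45/4 = 2.
  m(A_4) = 33/2 - 27/2 = 3.
Contributions c_i * m(A_i):
  (2) * (2) = 4.
  (1) * (2) = 2.
  (-1/2) * (2) = -1.
  (1) * (3) = 3.
Total: 4 + 2 - 1 + 3 = 8.

8


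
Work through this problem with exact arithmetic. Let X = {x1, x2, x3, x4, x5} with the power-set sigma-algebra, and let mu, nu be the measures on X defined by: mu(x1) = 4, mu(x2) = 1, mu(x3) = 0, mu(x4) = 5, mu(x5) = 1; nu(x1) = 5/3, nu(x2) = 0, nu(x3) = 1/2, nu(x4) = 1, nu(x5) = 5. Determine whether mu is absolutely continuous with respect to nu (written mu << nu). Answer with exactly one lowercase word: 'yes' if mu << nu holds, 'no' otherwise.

mu << nu means: every nu-null measurable set is also mu-null; equivalently, for every atom x, if nu({x}) = 0 then mu({x}) = 0.
Checking each atom:
  x1: nu = 5/3 > 0 -> no constraint.
  x2: nu = 0, mu = 1 > 0 -> violates mu << nu.
  x3: nu = 1/2 > 0 -> no constraint.
  x4: nu = 1 > 0 -> no constraint.
  x5: nu = 5 > 0 -> no constraint.
The atom(s) x2 violate the condition (nu = 0 but mu > 0). Therefore mu is NOT absolutely continuous w.r.t. nu.

no


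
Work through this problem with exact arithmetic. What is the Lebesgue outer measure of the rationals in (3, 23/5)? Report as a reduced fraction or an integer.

Q cap (3, 23/5) is countable; list its elements as q_1, q_2, ... . Fix eps > 0 and cover the k-th point by an interval of length eps * 2^(-k). The cover has total length eps * sum_{k>=1} 2^(-k) = eps, so by definition of outer measure m*(Q cap (3, 23/5)) <= eps. Since eps was arbitrary and m* >= 0, the outer measure is 0.

0


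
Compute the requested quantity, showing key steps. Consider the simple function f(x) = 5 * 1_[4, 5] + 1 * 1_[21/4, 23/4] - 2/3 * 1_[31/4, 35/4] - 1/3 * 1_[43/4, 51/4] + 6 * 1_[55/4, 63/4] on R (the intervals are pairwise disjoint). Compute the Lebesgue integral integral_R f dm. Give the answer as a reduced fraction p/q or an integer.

For a simple function f = sum_i c_i * 1_{A_i} with disjoint A_i,
  integral f dm = sum_i c_i * m(A_i).
Lengths of the A_i:
  m(A_1) = 5 - 4 = 1.
  m(A_2) = 23/4 - 21/4 = 1/2.
  m(A_3) = 35/4 - 31/4 = 1.
  m(A_4) = 51/4 - 43/4 = 2.
  m(A_5) = 63/4 - 55/4 = 2.
Contributions c_i * m(A_i):
  (5) * (1) = 5.
  (1) * (1/2) = 1/2.
  (-2/3) * (1) = -2/3.
  (-1/3) * (2) = -2/3.
  (6) * (2) = 12.
Total: 5 + 1/2 - 2/3 - 2/3 + 12 = 97/6.

97/6


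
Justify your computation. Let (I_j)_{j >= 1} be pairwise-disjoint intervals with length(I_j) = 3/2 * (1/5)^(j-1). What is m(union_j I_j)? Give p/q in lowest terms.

By countable additivity of the Lebesgue measure on pairwise disjoint measurable sets,
  m(union_{j >= 1} I_j) = sum_{j >= 1} m(I_j) = sum_{j >= 1} a * r^(j-1),
  with a = 3/2 and r = 1/5.
Since 0 < r = 1/5 < 1, the geometric series converges:
  sum_{j >= 1} a * r^(j-1) = a / (1 - r).
  = 3/2 / (1 - 1/5)
  = 3/2 / (4/5)
  = 15/8.

15/8


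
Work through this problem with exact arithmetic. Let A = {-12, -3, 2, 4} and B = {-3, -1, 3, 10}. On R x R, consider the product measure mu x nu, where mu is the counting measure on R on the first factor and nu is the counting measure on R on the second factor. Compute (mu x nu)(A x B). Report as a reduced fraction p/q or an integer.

For a measurable rectangle A x B, the product measure satisfies
  (mu x nu)(A x B) = mu(A) * nu(B).
  mu(A) = 4.
  nu(B) = 4.
  (mu x nu)(A x B) = 4 * 4 = 16.

16


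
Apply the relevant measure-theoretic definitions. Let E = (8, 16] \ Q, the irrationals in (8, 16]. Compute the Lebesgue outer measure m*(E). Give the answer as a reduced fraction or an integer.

The interval I = (8, 16] has m(I) = 16 - 8 = 8 (endpoints are measure-zero, so open/closed/half-open agree). Write I = (I cap Q) u (I \ Q). The rationals in I are countable, so m*(I cap Q) = 0 (cover each rational by intervals whose total length is arbitrarily small). By countable subadditivity m*(I) <= m*(I cap Q) + m*(I \ Q), hence m*(I \ Q) >= m(I) = 8. The reverse inequality m*(I \ Q) <= m*(I) = 8 is trivial since (I \ Q) is a subset of I. Therefore m*(I \ Q) = 8.

8


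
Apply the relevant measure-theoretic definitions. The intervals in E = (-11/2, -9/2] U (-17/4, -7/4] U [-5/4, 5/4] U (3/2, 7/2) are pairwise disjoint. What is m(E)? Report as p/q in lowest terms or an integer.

For pairwise disjoint intervals, m(union_i I_i) = sum_i m(I_i),
and m is invariant under swapping open/closed endpoints (single points have measure 0).
So m(E) = sum_i (b_i - a_i).
  I_1 has length -9/2 - (-11/2) = 1.
  I_2 has length -7/4 - (-17/4) = 5/2.
  I_3 has length 5/4 - (-5/4) = 5/2.
  I_4 has length 7/2 - 3/2 = 2.
Summing:
  m(E) = 1 + 5/2 + 5/2 + 2 = 8.

8


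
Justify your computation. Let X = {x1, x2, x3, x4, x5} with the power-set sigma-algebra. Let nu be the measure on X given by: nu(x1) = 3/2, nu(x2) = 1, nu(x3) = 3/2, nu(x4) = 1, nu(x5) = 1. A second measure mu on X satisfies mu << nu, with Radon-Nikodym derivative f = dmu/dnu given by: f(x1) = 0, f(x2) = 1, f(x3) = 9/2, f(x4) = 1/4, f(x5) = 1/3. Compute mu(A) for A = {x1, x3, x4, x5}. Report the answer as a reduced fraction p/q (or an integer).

By the defining property of the Radon-Nikodym derivative, for every measurable set A,
  mu(A) = integral_A f dnu.
Since nu is a discrete measure concentrated on the atoms of X, the integral over A reduces to the sum
  mu(A) = sum_{x in A} f(x) * nu({x}).
Computing each term:
  x1: f(x1) * nu(x1) = 0 * 3/2 = 0.
  x3: f(x3) * nu(x3) = 9/2 * 3/2 = 27/4.
  x4: f(x4) * nu(x4) = 1/4 * 1 = 1/4.
  x5: f(x5) * nu(x5) = 1/3 * 1 = 1/3.
Summing: mu(A) = 0 + 27/4 + 1/4 + 1/3 = 22/3.

22/3


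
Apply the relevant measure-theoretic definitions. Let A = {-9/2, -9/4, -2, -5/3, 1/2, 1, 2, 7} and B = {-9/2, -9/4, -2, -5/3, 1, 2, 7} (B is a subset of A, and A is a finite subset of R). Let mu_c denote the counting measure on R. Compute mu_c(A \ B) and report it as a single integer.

Counting measure assigns mu_c(E) = |E| (number of elements) when E is finite. For B subset A, A \ B is the set of elements of A not in B, so |A \ B| = |A| - |B|.
|A| = 8, |B| = 7, so mu_c(A \ B) = 8 - 7 = 1.

1


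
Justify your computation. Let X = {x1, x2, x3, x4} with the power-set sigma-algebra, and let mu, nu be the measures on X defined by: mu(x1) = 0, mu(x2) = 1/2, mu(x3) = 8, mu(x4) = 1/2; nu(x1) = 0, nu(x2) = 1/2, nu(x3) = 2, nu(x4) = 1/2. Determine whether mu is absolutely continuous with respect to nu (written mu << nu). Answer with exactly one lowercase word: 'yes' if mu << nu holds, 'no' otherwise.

mu << nu means: every nu-null measurable set is also mu-null; equivalently, for every atom x, if nu({x}) = 0 then mu({x}) = 0.
Checking each atom:
  x1: nu = 0, mu = 0 -> consistent with mu << nu.
  x2: nu = 1/2 > 0 -> no constraint.
  x3: nu = 2 > 0 -> no constraint.
  x4: nu = 1/2 > 0 -> no constraint.
No atom violates the condition. Therefore mu << nu.

yes


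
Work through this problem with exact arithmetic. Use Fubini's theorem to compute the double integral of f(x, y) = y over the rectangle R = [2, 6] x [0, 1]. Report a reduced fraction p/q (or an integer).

f(x, y) is a tensor product of a function of x and a function of y, and both factors are bounded continuous (hence Lebesgue integrable) on the rectangle, so Fubini's theorem applies:
  integral_R f d(m x m) = (integral_a1^b1 1 dx) * (integral_a2^b2 y dy).
Inner integral in x: integral_{2}^{6} 1 dx = (6^1 - 2^1)/1
  = 4.
Inner integral in y: integral_{0}^{1} y dy = (1^2 - 0^2)/2
  = 1/2.
Product: (4) * (1/2) = 2.

2


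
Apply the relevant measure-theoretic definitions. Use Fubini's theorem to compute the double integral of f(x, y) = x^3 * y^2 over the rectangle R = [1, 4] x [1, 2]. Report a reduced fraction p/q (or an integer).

f(x, y) is a tensor product of a function of x and a function of y, and both factors are bounded continuous (hence Lebesgue integrable) on the rectangle, so Fubini's theorem applies:
  integral_R f d(m x m) = (integral_a1^b1 x^3 dx) * (integral_a2^b2 y^2 dy).
Inner integral in x: integral_{1}^{4} x^3 dx = (4^4 - 1^4)/4
  = 255/4.
Inner integral in y: integral_{1}^{2} y^2 dy = (2^3 - 1^3)/3
  = 7/3.
Product: (255/4) * (7/3) = 595/4.

595/4


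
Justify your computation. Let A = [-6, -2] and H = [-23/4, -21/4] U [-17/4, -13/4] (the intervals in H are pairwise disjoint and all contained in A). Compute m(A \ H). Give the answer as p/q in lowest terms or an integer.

The ambient interval has length m(A) = -2 - (-6) = 4.
Since the holes are disjoint and sit inside A, by finite additivity
  m(H) = sum_i (b_i - a_i), and m(A \ H) = m(A) - m(H).
Computing the hole measures:
  m(H_1) = -21/4 - (-23/4) = 1/2.
  m(H_2) = -13/4 - (-17/4) = 1.
Summed: m(H) = 1/2 + 1 = 3/2.
So m(A \ H) = 4 - 3/2 = 5/2.

5/2


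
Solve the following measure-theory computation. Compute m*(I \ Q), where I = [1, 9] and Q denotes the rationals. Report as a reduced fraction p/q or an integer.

The interval I = [1, 9] has m(I) = 9 - 1 = 8 (endpoints are measure-zero, so open/closed/half-open agree). Write I = (I cap Q) u (I \ Q). The rationals in I are countable, so m*(I cap Q) = 0 (cover each rational by intervals whose total length is arbitrarily small). By countable subadditivity m*(I) <= m*(I cap Q) + m*(I \ Q), hence m*(I \ Q) >= m(I) = 8. The reverse inequality m*(I \ Q) <= m*(I) = 8 is trivial since (I \ Q) is a subset of I. Therefore m*(I \ Q) = 8.

8


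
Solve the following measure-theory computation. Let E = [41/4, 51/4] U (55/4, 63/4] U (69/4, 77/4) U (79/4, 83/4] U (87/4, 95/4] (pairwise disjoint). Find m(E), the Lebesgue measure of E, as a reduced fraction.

For pairwise disjoint intervals, m(union_i I_i) = sum_i m(I_i),
and m is invariant under swapping open/closed endpoints (single points have measure 0).
So m(E) = sum_i (b_i - a_i).
  I_1 has length 51/4 - 41/4 = 5/2.
  I_2 has length 63/4 - 55/4 = 2.
  I_3 has length 77/4 - 69/4 = 2.
  I_4 has length 83/4 - 79/4 = 1.
  I_5 has length 95/4 - 87/4 = 2.
Summing:
  m(E) = 5/2 + 2 + 2 + 1 + 2 = 19/2.

19/2


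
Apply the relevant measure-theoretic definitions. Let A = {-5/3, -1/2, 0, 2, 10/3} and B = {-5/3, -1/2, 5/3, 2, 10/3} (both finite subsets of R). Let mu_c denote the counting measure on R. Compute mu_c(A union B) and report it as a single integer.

Counting measure on a finite set equals cardinality. By inclusion-exclusion, |A union B| = |A| + |B| - |A cap B|.
|A| = 5, |B| = 5, |A cap B| = 4.
So mu_c(A union B) = 5 + 5 - 4 = 6.

6


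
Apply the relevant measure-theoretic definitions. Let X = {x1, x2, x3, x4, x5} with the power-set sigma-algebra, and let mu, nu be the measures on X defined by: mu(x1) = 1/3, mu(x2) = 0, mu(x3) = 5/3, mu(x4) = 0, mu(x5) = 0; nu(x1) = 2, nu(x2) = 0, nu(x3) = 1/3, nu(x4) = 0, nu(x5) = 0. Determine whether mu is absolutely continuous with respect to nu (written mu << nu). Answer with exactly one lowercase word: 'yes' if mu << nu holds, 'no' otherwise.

mu << nu means: every nu-null measurable set is also mu-null; equivalently, for every atom x, if nu({x}) = 0 then mu({x}) = 0.
Checking each atom:
  x1: nu = 2 > 0 -> no constraint.
  x2: nu = 0, mu = 0 -> consistent with mu << nu.
  x3: nu = 1/3 > 0 -> no constraint.
  x4: nu = 0, mu = 0 -> consistent with mu << nu.
  x5: nu = 0, mu = 0 -> consistent with mu << nu.
No atom violates the condition. Therefore mu << nu.

yes


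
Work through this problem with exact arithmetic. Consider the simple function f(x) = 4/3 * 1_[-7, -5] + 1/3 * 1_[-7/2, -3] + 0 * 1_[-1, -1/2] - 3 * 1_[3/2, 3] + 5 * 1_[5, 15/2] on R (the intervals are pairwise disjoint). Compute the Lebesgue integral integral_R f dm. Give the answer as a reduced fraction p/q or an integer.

For a simple function f = sum_i c_i * 1_{A_i} with disjoint A_i,
  integral f dm = sum_i c_i * m(A_i).
Lengths of the A_i:
  m(A_1) = -5 - (-7) = 2.
  m(A_2) = -3 - (-7/2) = 1/2.
  m(A_3) = -1/2 - (-1) = 1/2.
  m(A_4) = 3 - 3/2 = 3/2.
  m(A_5) = 15/2 - 5 = 5/2.
Contributions c_i * m(A_i):
  (4/3) * (2) = 8/3.
  (1/3) * (1/2) = 1/6.
  (0) * (1/2) = 0.
  (-3) * (3/2) = -9/2.
  (5) * (5/2) = 25/2.
Total: 8/3 + 1/6 + 0 - 9/2 + 25/2 = 65/6.

65/6


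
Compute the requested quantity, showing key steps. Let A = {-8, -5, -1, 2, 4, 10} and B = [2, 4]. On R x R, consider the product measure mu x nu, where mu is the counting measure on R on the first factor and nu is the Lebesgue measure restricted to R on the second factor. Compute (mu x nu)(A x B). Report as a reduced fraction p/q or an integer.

For a measurable rectangle A x B, the product measure satisfies
  (mu x nu)(A x B) = mu(A) * nu(B).
  mu(A) = 6.
  nu(B) = 2.
  (mu x nu)(A x B) = 6 * 2 = 12.

12


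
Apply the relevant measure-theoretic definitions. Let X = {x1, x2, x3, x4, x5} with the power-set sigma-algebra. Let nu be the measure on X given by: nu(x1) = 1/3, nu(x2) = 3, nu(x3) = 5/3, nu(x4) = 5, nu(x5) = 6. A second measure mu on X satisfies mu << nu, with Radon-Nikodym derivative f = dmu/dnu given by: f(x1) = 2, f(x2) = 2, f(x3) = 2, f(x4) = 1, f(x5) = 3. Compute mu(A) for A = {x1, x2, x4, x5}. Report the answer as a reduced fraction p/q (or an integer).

By the defining property of the Radon-Nikodym derivative, for every measurable set A,
  mu(A) = integral_A f dnu.
Since nu is a discrete measure concentrated on the atoms of X, the integral over A reduces to the sum
  mu(A) = sum_{x in A} f(x) * nu({x}).
Computing each term:
  x1: f(x1) * nu(x1) = 2 * 1/3 = 2/3.
  x2: f(x2) * nu(x2) = 2 * 3 = 6.
  x4: f(x4) * nu(x4) = 1 * 5 = 5.
  x5: f(x5) * nu(x5) = 3 * 6 = 18.
Summing: mu(A) = 2/3 + 6 + 5 + 18 = 89/3.

89/3


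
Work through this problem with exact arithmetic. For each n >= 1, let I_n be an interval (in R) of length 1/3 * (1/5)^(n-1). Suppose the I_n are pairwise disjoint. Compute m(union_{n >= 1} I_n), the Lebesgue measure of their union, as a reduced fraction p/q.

By countable additivity of the Lebesgue measure on pairwise disjoint measurable sets,
  m(union_{n >= 1} I_n) = sum_{n >= 1} m(I_n) = sum_{n >= 1} a * r^(n-1),
  with a = 1/3 and r = 1/5.
Since 0 < r = 1/5 < 1, the geometric series converges:
  sum_{n >= 1} a * r^(n-1) = a / (1 - r).
  = 1/3 / (1 - 1/5)
  = 1/3 / (4/5)
  = 5/12.

5/12


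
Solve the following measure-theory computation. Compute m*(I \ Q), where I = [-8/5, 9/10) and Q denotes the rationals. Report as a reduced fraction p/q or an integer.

The interval I = [-8/5, 9/10) has m(I) = 9/10 - (-8/5) = 5/2 (endpoints are measure-zero, so open/closed/half-open agree). Write I = (I cap Q) u (I \ Q). The rationals in I are countable, so m*(I cap Q) = 0 (cover each rational by intervals whose total length is arbitrarily small). By countable subadditivity m*(I) <= m*(I cap Q) + m*(I \ Q), hence m*(I \ Q) >= m(I) = 5/2. The reverse inequality m*(I \ Q) <= m*(I) = 5/2 is trivial since (I \ Q) is a subset of I. Therefore m*(I \ Q) = 5/2.

5/2


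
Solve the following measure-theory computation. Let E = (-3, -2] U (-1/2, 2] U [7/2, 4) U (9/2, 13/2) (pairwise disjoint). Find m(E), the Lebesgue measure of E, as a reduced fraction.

For pairwise disjoint intervals, m(union_i I_i) = sum_i m(I_i),
and m is invariant under swapping open/closed endpoints (single points have measure 0).
So m(E) = sum_i (b_i - a_i).
  I_1 has length -2 - (-3) = 1.
  I_2 has length 2 - (-1/2) = 5/2.
  I_3 has length 4 - 7/2 = 1/2.
  I_4 has length 13/2 - 9/2 = 2.
Summing:
  m(E) = 1 + 5/2 + 1/2 + 2 = 6.

6


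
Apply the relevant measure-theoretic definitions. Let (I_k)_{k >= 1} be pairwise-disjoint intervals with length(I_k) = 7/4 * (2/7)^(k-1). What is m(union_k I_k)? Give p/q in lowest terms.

By countable additivity of the Lebesgue measure on pairwise disjoint measurable sets,
  m(union_{k >= 1} I_k) = sum_{k >= 1} m(I_k) = sum_{k >= 1} a * r^(k-1),
  with a = 7/4 and r = 2/7.
Since 0 < r = 2/7 < 1, the geometric series converges:
  sum_{k >= 1} a * r^(k-1) = a / (1 - r).
  = 7/4 / (1 - 2/7)
  = 7/4 / (5/7)
  = 49/20.

49/20


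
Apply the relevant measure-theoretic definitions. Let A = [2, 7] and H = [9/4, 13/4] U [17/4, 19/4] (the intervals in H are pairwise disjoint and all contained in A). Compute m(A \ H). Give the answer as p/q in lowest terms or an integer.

The ambient interval has length m(A) = 7 - 2 = 5.
Since the holes are disjoint and sit inside A, by finite additivity
  m(H) = sum_i (b_i - a_i), and m(A \ H) = m(A) - m(H).
Computing the hole measures:
  m(H_1) = 13/4 - 9/4 = 1.
  m(H_2) = 19/4 - 17/4 = 1/2.
Summed: m(H) = 1 + 1/2 = 3/2.
So m(A \ H) = 5 - 3/2 = 7/2.

7/2


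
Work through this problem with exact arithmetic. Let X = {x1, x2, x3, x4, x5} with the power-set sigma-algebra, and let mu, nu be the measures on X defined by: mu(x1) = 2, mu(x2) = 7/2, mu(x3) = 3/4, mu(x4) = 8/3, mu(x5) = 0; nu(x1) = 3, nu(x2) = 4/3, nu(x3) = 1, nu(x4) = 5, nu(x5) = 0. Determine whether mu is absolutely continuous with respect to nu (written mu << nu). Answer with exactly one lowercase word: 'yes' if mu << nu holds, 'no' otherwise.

mu << nu means: every nu-null measurable set is also mu-null; equivalently, for every atom x, if nu({x}) = 0 then mu({x}) = 0.
Checking each atom:
  x1: nu = 3 > 0 -> no constraint.
  x2: nu = 4/3 > 0 -> no constraint.
  x3: nu = 1 > 0 -> no constraint.
  x4: nu = 5 > 0 -> no constraint.
  x5: nu = 0, mu = 0 -> consistent with mu << nu.
No atom violates the condition. Therefore mu << nu.

yes


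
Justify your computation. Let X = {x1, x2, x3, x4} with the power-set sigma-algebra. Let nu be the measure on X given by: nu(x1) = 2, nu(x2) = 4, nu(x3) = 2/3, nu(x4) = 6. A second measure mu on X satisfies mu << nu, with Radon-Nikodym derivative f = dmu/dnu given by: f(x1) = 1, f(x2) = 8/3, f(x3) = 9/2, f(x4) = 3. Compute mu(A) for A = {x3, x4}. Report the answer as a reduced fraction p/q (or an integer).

By the defining property of the Radon-Nikodym derivative, for every measurable set A,
  mu(A) = integral_A f dnu.
Since nu is a discrete measure concentrated on the atoms of X, the integral over A reduces to the sum
  mu(A) = sum_{x in A} f(x) * nu({x}).
Computing each term:
  x3: f(x3) * nu(x3) = 9/2 * 2/3 = 3.
  x4: f(x4) * nu(x4) = 3 * 6 = 18.
Summing: mu(A) = 3 + 18 = 21.

21


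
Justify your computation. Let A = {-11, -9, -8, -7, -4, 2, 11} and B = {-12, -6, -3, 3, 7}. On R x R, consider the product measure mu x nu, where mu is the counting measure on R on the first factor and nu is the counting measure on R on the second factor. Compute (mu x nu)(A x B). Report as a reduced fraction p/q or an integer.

For a measurable rectangle A x B, the product measure satisfies
  (mu x nu)(A x B) = mu(A) * nu(B).
  mu(A) = 7.
  nu(B) = 5.
  (mu x nu)(A x B) = 7 * 5 = 35.

35


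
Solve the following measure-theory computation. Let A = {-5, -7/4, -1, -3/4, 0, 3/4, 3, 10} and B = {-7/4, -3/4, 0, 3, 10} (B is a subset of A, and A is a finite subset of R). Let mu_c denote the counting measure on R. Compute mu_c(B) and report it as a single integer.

Counting measure assigns mu_c(E) = |E| (number of elements) when E is finite.
B has 5 element(s), so mu_c(B) = 5.

5


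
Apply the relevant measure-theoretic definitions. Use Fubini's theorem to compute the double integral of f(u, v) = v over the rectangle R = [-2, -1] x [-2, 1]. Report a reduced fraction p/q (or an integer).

f(u, v) is a tensor product of a function of u and a function of v, and both factors are bounded continuous (hence Lebesgue integrable) on the rectangle, so Fubini's theorem applies:
  integral_R f d(m x m) = (integral_a1^b1 1 du) * (integral_a2^b2 v dv).
Inner integral in u: integral_{-2}^{-1} 1 du = ((-1)^1 - (-2)^1)/1
  = 1.
Inner integral in v: integral_{-2}^{1} v dv = (1^2 - (-2)^2)/2
  = -3/2.
Product: (1) * (-3/2) = -3/2.

-3/2


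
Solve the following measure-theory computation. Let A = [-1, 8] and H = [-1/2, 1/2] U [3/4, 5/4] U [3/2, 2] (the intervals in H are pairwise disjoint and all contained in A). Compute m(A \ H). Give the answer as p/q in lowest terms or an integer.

The ambient interval has length m(A) = 8 - (-1) = 9.
Since the holes are disjoint and sit inside A, by finite additivity
  m(H) = sum_i (b_i - a_i), and m(A \ H) = m(A) - m(H).
Computing the hole measures:
  m(H_1) = 1/2 - (-1/2) = 1.
  m(H_2) = 5/4 - 3/4 = 1/2.
  m(H_3) = 2 - 3/2 = 1/2.
Summed: m(H) = 1 + 1/2 + 1/2 = 2.
So m(A \ H) = 9 - 2 = 7.

7


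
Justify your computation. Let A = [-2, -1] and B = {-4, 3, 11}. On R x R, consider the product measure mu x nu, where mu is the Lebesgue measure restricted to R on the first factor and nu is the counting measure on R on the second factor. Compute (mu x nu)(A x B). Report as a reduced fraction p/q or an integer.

For a measurable rectangle A x B, the product measure satisfies
  (mu x nu)(A x B) = mu(A) * nu(B).
  mu(A) = 1.
  nu(B) = 3.
  (mu x nu)(A x B) = 1 * 3 = 3.

3


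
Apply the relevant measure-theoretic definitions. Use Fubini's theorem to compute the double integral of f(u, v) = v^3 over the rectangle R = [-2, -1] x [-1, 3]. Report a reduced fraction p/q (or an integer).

f(u, v) is a tensor product of a function of u and a function of v, and both factors are bounded continuous (hence Lebesgue integrable) on the rectangle, so Fubini's theorem applies:
  integral_R f d(m x m) = (integral_a1^b1 1 du) * (integral_a2^b2 v^3 dv).
Inner integral in u: integral_{-2}^{-1} 1 du = ((-1)^1 - (-2)^1)/1
  = 1.
Inner integral in v: integral_{-1}^{3} v^3 dv = (3^4 - (-1)^4)/4
  = 20.
Product: (1) * (20) = 20.

20


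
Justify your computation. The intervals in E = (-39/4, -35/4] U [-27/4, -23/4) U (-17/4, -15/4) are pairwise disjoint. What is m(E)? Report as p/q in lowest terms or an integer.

For pairwise disjoint intervals, m(union_i I_i) = sum_i m(I_i),
and m is invariant under swapping open/closed endpoints (single points have measure 0).
So m(E) = sum_i (b_i - a_i).
  I_1 has length -35/4 - (-39/4) = 1.
  I_2 has length -23/4 - (-27/4) = 1.
  I_3 has length -15/4 - (-17/4) = 1/2.
Summing:
  m(E) = 1 + 1 + 1/2 = 5/2.

5/2


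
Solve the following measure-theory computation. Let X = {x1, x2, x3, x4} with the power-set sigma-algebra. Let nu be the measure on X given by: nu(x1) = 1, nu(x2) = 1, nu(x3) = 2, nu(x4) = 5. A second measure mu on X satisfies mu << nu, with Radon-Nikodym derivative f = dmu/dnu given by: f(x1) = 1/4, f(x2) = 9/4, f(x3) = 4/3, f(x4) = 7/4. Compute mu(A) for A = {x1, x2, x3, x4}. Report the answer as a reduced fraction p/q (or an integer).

By the defining property of the Radon-Nikodym derivative, for every measurable set A,
  mu(A) = integral_A f dnu.
Since nu is a discrete measure concentrated on the atoms of X, the integral over A reduces to the sum
  mu(A) = sum_{x in A} f(x) * nu({x}).
Computing each term:
  x1: f(x1) * nu(x1) = 1/4 * 1 = 1/4.
  x2: f(x2) * nu(x2) = 9/4 * 1 = 9/4.
  x3: f(x3) * nu(x3) = 4/3 * 2 = 8/3.
  x4: f(x4) * nu(x4) = 7/4 * 5 = 35/4.
Summing: mu(A) = 1/4 + 9/4 + 8/3 + 35/4 = 167/12.

167/12


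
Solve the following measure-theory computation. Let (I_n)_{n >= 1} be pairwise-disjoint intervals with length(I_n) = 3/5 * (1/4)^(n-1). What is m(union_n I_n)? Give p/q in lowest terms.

By countable additivity of the Lebesgue measure on pairwise disjoint measurable sets,
  m(union_{n >= 1} I_n) = sum_{n >= 1} m(I_n) = sum_{n >= 1} a * r^(n-1),
  with a = 3/5 and r = 1/4.
Since 0 < r = 1/4 < 1, the geometric series converges:
  sum_{n >= 1} a * r^(n-1) = a / (1 - r).
  = 3/5 / (1 - 1/4)
  = 3/5 / (3/4)
  = 4/5.

4/5


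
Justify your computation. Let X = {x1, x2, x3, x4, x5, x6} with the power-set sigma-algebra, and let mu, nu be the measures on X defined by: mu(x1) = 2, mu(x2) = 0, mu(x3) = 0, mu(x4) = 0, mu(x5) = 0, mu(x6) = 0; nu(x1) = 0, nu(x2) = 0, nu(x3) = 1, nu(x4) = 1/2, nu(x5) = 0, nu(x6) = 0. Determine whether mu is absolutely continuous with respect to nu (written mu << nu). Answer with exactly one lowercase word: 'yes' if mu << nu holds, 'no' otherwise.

mu << nu means: every nu-null measurable set is also mu-null; equivalently, for every atom x, if nu({x}) = 0 then mu({x}) = 0.
Checking each atom:
  x1: nu = 0, mu = 2 > 0 -> violates mu << nu.
  x2: nu = 0, mu = 0 -> consistent with mu << nu.
  x3: nu = 1 > 0 -> no constraint.
  x4: nu = 1/2 > 0 -> no constraint.
  x5: nu = 0, mu = 0 -> consistent with mu << nu.
  x6: nu = 0, mu = 0 -> consistent with mu << nu.
The atom(s) x1 violate the condition (nu = 0 but mu > 0). Therefore mu is NOT absolutely continuous w.r.t. nu.

no


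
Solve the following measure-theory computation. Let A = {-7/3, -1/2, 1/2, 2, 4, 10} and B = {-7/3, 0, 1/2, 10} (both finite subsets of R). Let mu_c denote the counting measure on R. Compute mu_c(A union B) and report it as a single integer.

Counting measure on a finite set equals cardinality. By inclusion-exclusion, |A union B| = |A| + |B| - |A cap B|.
|A| = 6, |B| = 4, |A cap B| = 3.
So mu_c(A union B) = 6 + 4 - 3 = 7.

7


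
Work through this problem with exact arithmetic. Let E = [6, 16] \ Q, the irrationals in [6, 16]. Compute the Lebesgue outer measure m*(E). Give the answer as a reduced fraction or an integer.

The interval I = [6, 16] has m(I) = 16 - 6 = 10 (endpoints are measure-zero, so open/closed/half-open agree). Write I = (I cap Q) u (I \ Q). The rationals in I are countable, so m*(I cap Q) = 0 (cover each rational by intervals whose total length is arbitrarily small). By countable subadditivity m*(I) <= m*(I cap Q) + m*(I \ Q), hence m*(I \ Q) >= m(I) = 10. The reverse inequality m*(I \ Q) <= m*(I) = 10 is trivial since (I \ Q) is a subset of I. Therefore m*(I \ Q) = 10.

10


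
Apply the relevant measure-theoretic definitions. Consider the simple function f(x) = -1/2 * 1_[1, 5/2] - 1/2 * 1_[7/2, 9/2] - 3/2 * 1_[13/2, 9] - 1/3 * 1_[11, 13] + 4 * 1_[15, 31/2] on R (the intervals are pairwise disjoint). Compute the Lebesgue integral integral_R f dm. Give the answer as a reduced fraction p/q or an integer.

For a simple function f = sum_i c_i * 1_{A_i} with disjoint A_i,
  integral f dm = sum_i c_i * m(A_i).
Lengths of the A_i:
  m(A_1) = 5/2 - 1 = 3/2.
  m(A_2) = 9/2 - 7/2 = 1.
  m(A_3) = 9 - 13/2 = 5/2.
  m(A_4) = 13 - 11 = 2.
  m(A_5) = 31/2 - 15 = 1/2.
Contributions c_i * m(A_i):
  (-1/2) * (3/2) = -3/4.
  (-1/2) * (1) = -1/2.
  (-3/2) * (5/2) = -15/4.
  (-1/3) * (2) = -2/3.
  (4) * (1/2) = 2.
Total: -3/4 - 1/2 - 15/4 - 2/3 + 2 = -11/3.

-11/3


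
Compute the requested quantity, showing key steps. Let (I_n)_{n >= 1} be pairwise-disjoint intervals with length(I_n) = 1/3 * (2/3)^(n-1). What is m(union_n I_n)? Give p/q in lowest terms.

By countable additivity of the Lebesgue measure on pairwise disjoint measurable sets,
  m(union_{n >= 1} I_n) = sum_{n >= 1} m(I_n) = sum_{n >= 1} a * r^(n-1),
  with a = 1/3 and r = 2/3.
Since 0 < r = 2/3 < 1, the geometric series converges:
  sum_{n >= 1} a * r^(n-1) = a / (1 - r).
  = 1/3 / (1 - 2/3)
  = 1/3 / (1/3)
  = 1.

1


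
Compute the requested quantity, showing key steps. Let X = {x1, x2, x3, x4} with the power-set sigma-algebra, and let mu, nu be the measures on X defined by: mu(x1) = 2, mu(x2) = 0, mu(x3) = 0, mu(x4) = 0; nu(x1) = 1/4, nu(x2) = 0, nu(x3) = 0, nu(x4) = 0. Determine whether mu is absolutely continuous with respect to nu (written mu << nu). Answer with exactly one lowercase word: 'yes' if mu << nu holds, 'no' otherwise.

mu << nu means: every nu-null measurable set is also mu-null; equivalently, for every atom x, if nu({x}) = 0 then mu({x}) = 0.
Checking each atom:
  x1: nu = 1/4 > 0 -> no constraint.
  x2: nu = 0, mu = 0 -> consistent with mu << nu.
  x3: nu = 0, mu = 0 -> consistent with mu << nu.
  x4: nu = 0, mu = 0 -> consistent with mu << nu.
No atom violates the condition. Therefore mu << nu.

yes


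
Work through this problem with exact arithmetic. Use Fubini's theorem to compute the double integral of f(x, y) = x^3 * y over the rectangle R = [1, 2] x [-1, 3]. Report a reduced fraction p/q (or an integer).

f(x, y) is a tensor product of a function of x and a function of y, and both factors are bounded continuous (hence Lebesgue integrable) on the rectangle, so Fubini's theorem applies:
  integral_R f d(m x m) = (integral_a1^b1 x^3 dx) * (integral_a2^b2 y dy).
Inner integral in x: integral_{1}^{2} x^3 dx = (2^4 - 1^4)/4
  = 15/4.
Inner integral in y: integral_{-1}^{3} y dy = (3^2 - (-1)^2)/2
  = 4.
Product: (15/4) * (4) = 15.

15


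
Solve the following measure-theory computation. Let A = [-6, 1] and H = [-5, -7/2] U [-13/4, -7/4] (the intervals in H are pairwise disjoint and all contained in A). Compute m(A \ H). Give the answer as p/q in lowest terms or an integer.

The ambient interval has length m(A) = 1 - (-6) = 7.
Since the holes are disjoint and sit inside A, by finite additivity
  m(H) = sum_i (b_i - a_i), and m(A \ H) = m(A) - m(H).
Computing the hole measures:
  m(H_1) = -7/2 - (-5) = 3/2.
  m(H_2) = -7/4 - (-13/4) = 3/2.
Summed: m(H) = 3/2 + 3/2 = 3.
So m(A \ H) = 7 - 3 = 4.

4


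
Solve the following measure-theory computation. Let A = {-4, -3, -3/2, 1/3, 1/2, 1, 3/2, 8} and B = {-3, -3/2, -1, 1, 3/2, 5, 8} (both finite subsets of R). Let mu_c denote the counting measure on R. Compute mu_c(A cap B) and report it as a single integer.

Counting measure on a finite set equals cardinality. mu_c(A cap B) = |A cap B| (elements appearing in both).
Enumerating the elements of A that also lie in B gives 5 element(s).
So mu_c(A cap B) = 5.

5


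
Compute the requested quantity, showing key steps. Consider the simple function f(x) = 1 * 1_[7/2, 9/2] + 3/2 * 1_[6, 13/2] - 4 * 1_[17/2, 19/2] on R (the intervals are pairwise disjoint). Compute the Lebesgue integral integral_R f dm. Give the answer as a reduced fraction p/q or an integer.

For a simple function f = sum_i c_i * 1_{A_i} with disjoint A_i,
  integral f dm = sum_i c_i * m(A_i).
Lengths of the A_i:
  m(A_1) = 9/2 - 7/2 = 1.
  m(A_2) = 13/2 - 6 = 1/2.
  m(A_3) = 19/2 - 17/2 = 1.
Contributions c_i * m(A_i):
  (1) * (1) = 1.
  (3/2) * (1/2) = 3/4.
  (-4) * (1) = -4.
Total: 1 + 3/4 - 4 = -9/4.

-9/4


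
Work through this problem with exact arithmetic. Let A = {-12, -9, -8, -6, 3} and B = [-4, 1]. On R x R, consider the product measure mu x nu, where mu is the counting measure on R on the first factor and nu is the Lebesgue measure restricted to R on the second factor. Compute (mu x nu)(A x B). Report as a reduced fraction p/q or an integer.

For a measurable rectangle A x B, the product measure satisfies
  (mu x nu)(A x B) = mu(A) * nu(B).
  mu(A) = 5.
  nu(B) = 5.
  (mu x nu)(A x B) = 5 * 5 = 25.

25


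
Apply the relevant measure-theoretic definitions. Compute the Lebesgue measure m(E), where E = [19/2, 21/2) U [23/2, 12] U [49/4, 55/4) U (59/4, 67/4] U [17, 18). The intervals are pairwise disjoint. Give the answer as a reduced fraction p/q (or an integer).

For pairwise disjoint intervals, m(union_i I_i) = sum_i m(I_i),
and m is invariant under swapping open/closed endpoints (single points have measure 0).
So m(E) = sum_i (b_i - a_i).
  I_1 has length 21/2 - 19/2 = 1.
  I_2 has length 12 - 23/2 = 1/2.
  I_3 has length 55/4 - 49/4 = 3/2.
  I_4 has length 67/4 - 59/4 = 2.
  I_5 has length 18 - 17 = 1.
Summing:
  m(E) = 1 + 1/2 + 3/2 + 2 + 1 = 6.

6


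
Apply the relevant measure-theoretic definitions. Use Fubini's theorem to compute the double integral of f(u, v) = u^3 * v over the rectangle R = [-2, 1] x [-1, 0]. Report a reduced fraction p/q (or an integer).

f(u, v) is a tensor product of a function of u and a function of v, and both factors are bounded continuous (hence Lebesgue integrable) on the rectangle, so Fubini's theorem applies:
  integral_R f d(m x m) = (integral_a1^b1 u^3 du) * (integral_a2^b2 v dv).
Inner integral in u: integral_{-2}^{1} u^3 du = (1^4 - (-2)^4)/4
  = -15/4.
Inner integral in v: integral_{-1}^{0} v dv = (0^2 - (-1)^2)/2
  = -1/2.
Product: (-15/4) * (-1/2) = 15/8.

15/8


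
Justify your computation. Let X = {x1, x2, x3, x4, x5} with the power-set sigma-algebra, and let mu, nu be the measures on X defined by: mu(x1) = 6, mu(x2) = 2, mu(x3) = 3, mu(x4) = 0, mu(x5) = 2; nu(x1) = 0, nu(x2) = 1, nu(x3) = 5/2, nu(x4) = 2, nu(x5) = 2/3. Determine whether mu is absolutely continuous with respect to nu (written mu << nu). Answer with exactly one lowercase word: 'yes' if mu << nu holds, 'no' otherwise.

mu << nu means: every nu-null measurable set is also mu-null; equivalently, for every atom x, if nu({x}) = 0 then mu({x}) = 0.
Checking each atom:
  x1: nu = 0, mu = 6 > 0 -> violates mu << nu.
  x2: nu = 1 > 0 -> no constraint.
  x3: nu = 5/2 > 0 -> no constraint.
  x4: nu = 2 > 0 -> no constraint.
  x5: nu = 2/3 > 0 -> no constraint.
The atom(s) x1 violate the condition (nu = 0 but mu > 0). Therefore mu is NOT absolutely continuous w.r.t. nu.

no


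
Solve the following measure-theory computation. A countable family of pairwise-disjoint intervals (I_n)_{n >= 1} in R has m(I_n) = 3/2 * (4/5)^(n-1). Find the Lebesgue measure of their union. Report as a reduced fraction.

By countable additivity of the Lebesgue measure on pairwise disjoint measurable sets,
  m(union_{n >= 1} I_n) = sum_{n >= 1} m(I_n) = sum_{n >= 1} a * r^(n-1),
  with a = 3/2 and r = 4/5.
Since 0 < r = 4/5 < 1, the geometric series converges:
  sum_{n >= 1} a * r^(n-1) = a / (1 - r).
  = 3/2 / (1 - 4/5)
  = 3/2 / (1/5)
  = 15/2.

15/2


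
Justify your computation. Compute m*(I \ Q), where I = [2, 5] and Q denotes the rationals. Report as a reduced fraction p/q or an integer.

The interval I = [2, 5] has m(I) = 5 - 2 = 3 (endpoints are measure-zero, so open/closed/half-open agree). Write I = (I cap Q) u (I \ Q). The rationals in I are countable, so m*(I cap Q) = 0 (cover each rational by intervals whose total length is arbitrarily small). By countable subadditivity m*(I) <= m*(I cap Q) + m*(I \ Q), hence m*(I \ Q) >= m(I) = 3. The reverse inequality m*(I \ Q) <= m*(I) = 3 is trivial since (I \ Q) is a subset of I. Therefore m*(I \ Q) = 3.

3


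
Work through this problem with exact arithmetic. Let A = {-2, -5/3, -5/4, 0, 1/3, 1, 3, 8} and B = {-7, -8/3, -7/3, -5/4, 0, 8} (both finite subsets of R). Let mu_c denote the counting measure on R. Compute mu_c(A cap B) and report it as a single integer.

Counting measure on a finite set equals cardinality. mu_c(A cap B) = |A cap B| (elements appearing in both).
Enumerating the elements of A that also lie in B gives 3 element(s).
So mu_c(A cap B) = 3.

3


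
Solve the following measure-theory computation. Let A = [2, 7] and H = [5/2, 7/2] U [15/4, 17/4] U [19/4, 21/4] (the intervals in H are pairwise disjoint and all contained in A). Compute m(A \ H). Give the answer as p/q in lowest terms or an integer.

The ambient interval has length m(A) = 7 - 2 = 5.
Since the holes are disjoint and sit inside A, by finite additivity
  m(H) = sum_i (b_i - a_i), and m(A \ H) = m(A) - m(H).
Computing the hole measures:
  m(H_1) = 7/2 - 5/2 = 1.
  m(H_2) = 17/4 - 15/4 = 1/2.
  m(H_3) = 21/4 - 19/4 = 1/2.
Summed: m(H) = 1 + 1/2 + 1/2 = 2.
So m(A \ H) = 5 - 2 = 3.

3


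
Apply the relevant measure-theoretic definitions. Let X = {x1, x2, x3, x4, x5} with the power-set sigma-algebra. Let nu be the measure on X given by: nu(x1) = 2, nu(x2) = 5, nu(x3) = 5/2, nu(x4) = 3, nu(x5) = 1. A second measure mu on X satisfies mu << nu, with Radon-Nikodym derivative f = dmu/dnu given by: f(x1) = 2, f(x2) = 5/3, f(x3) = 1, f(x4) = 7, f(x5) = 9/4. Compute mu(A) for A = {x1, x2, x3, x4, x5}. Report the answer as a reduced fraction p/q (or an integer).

By the defining property of the Radon-Nikodym derivative, for every measurable set A,
  mu(A) = integral_A f dnu.
Since nu is a discrete measure concentrated on the atoms of X, the integral over A reduces to the sum
  mu(A) = sum_{x in A} f(x) * nu({x}).
Computing each term:
  x1: f(x1) * nu(x1) = 2 * 2 = 4.
  x2: f(x2) * nu(x2) = 5/3 * 5 = 25/3.
  x3: f(x3) * nu(x3) = 1 * 5/2 = 5/2.
  x4: f(x4) * nu(x4) = 7 * 3 = 21.
  x5: f(x5) * nu(x5) = 9/4 * 1 = 9/4.
Summing: mu(A) = 4 + 25/3 + 5/2 + 21 + 9/4 = 457/12.

457/12


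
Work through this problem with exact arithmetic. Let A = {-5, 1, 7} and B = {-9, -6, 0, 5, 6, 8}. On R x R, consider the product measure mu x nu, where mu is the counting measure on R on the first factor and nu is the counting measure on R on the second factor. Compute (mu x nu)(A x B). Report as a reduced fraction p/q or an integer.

For a measurable rectangle A x B, the product measure satisfies
  (mu x nu)(A x B) = mu(A) * nu(B).
  mu(A) = 3.
  nu(B) = 6.
  (mu x nu)(A x B) = 3 * 6 = 18.

18


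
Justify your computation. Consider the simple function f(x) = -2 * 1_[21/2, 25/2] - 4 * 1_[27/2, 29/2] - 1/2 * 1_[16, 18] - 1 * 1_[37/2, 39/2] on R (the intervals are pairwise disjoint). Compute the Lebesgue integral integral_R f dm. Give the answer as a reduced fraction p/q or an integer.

For a simple function f = sum_i c_i * 1_{A_i} with disjoint A_i,
  integral f dm = sum_i c_i * m(A_i).
Lengths of the A_i:
  m(A_1) = 25/2 - 21/2 = 2.
  m(A_2) = 29/2 - 27/2 = 1.
  m(A_3) = 18 - 16 = 2.
  m(A_4) = 39/2 - 37/2 = 1.
Contributions c_i * m(A_i):
  (-2) * (2) = -4.
  (-4) * (1) = -4.
  (-1/2) * (2) = -1.
  (-1) * (1) = -1.
Total: -4 - 4 - 1 - 1 = -10.

-10


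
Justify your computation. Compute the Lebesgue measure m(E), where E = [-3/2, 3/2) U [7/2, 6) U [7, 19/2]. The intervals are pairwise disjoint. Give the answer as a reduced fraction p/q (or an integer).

For pairwise disjoint intervals, m(union_i I_i) = sum_i m(I_i),
and m is invariant under swapping open/closed endpoints (single points have measure 0).
So m(E) = sum_i (b_i - a_i).
  I_1 has length 3/2 - (-3/2) = 3.
  I_2 has length 6 - 7/2 = 5/2.
  I_3 has length 19/2 - 7 = 5/2.
Summing:
  m(E) = 3 + 5/2 + 5/2 = 8.

8


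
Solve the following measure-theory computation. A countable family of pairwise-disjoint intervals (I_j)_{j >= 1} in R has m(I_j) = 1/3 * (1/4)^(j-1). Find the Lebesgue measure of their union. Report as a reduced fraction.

By countable additivity of the Lebesgue measure on pairwise disjoint measurable sets,
  m(union_{j >= 1} I_j) = sum_{j >= 1} m(I_j) = sum_{j >= 1} a * r^(j-1),
  with a = 1/3 and r = 1/4.
Since 0 < r = 1/4 < 1, the geometric series converges:
  sum_{j >= 1} a * r^(j-1) = a / (1 - r).
  = 1/3 / (1 - 1/4)
  = 1/3 / (3/4)
  = 4/9.

4/9


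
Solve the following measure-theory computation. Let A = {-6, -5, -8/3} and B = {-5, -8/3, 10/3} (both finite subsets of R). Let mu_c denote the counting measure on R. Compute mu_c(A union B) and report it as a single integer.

Counting measure on a finite set equals cardinality. By inclusion-exclusion, |A union B| = |A| + |B| - |A cap B|.
|A| = 3, |B| = 3, |A cap B| = 2.
So mu_c(A union B) = 3 + 3 - 2 = 4.

4


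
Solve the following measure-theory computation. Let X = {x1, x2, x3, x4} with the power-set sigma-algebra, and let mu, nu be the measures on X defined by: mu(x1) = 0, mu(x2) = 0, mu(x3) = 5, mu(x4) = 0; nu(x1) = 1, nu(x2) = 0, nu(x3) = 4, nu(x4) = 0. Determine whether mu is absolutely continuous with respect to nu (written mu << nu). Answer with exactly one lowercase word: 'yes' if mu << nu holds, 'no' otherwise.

mu << nu means: every nu-null measurable set is also mu-null; equivalently, for every atom x, if nu({x}) = 0 then mu({x}) = 0.
Checking each atom:
  x1: nu = 1 > 0 -> no constraint.
  x2: nu = 0, mu = 0 -> consistent with mu << nu.
  x3: nu = 4 > 0 -> no constraint.
  x4: nu = 0, mu = 0 -> consistent with mu << nu.
No atom violates the condition. Therefore mu << nu.

yes


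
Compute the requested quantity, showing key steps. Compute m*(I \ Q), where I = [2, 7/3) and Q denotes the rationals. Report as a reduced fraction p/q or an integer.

The interval I = [2, 7/3) has m(I) = 7/3 - 2 = 1/3 (endpoints are measure-zero, so open/closed/half-open agree). Write I = (I cap Q) u (I \ Q). The rationals in I are countable, so m*(I cap Q) = 0 (cover each rational by intervals whose total length is arbitrarily small). By countable subadditivity m*(I) <= m*(I cap Q) + m*(I \ Q), hence m*(I \ Q) >= m(I) = 1/3. The reverse inequality m*(I \ Q) <= m*(I) = 1/3 is trivial since (I \ Q) is a subset of I. Therefore m*(I \ Q) = 1/3.

1/3
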